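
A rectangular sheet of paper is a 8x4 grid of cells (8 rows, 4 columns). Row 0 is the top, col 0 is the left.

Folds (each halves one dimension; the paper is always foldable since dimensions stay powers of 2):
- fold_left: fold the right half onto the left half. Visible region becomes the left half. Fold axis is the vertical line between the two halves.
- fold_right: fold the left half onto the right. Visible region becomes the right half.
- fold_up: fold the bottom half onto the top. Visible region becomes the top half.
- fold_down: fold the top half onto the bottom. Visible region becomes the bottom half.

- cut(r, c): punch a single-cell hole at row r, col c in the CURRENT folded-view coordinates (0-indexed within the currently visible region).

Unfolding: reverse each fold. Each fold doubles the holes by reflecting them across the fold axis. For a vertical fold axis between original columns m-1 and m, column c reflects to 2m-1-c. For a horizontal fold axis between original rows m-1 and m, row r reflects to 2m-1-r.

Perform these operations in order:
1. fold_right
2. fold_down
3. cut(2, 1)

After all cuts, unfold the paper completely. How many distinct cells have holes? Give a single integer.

Op 1 fold_right: fold axis v@2; visible region now rows[0,8) x cols[2,4) = 8x2
Op 2 fold_down: fold axis h@4; visible region now rows[4,8) x cols[2,4) = 4x2
Op 3 cut(2, 1): punch at orig (6,3); cuts so far [(6, 3)]; region rows[4,8) x cols[2,4) = 4x2
Unfold 1 (reflect across h@4): 2 holes -> [(1, 3), (6, 3)]
Unfold 2 (reflect across v@2): 4 holes -> [(1, 0), (1, 3), (6, 0), (6, 3)]

Answer: 4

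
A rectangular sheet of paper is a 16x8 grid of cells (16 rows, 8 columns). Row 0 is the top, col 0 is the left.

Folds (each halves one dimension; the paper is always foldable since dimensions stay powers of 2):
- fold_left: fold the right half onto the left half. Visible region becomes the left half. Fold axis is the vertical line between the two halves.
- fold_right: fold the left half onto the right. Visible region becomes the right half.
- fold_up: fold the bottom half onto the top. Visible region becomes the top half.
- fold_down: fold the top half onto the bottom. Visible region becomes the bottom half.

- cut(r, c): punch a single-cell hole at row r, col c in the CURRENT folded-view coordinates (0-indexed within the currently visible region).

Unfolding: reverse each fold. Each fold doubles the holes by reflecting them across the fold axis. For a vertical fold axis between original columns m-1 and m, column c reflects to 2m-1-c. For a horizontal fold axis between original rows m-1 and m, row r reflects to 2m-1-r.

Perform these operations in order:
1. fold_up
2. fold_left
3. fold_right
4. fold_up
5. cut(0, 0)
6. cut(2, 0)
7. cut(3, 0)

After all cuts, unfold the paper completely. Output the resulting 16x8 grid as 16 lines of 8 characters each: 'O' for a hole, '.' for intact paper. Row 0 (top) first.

Answer: .OO..OO.
........
.OO..OO.
.OO..OO.
.OO..OO.
.OO..OO.
........
.OO..OO.
.OO..OO.
........
.OO..OO.
.OO..OO.
.OO..OO.
.OO..OO.
........
.OO..OO.

Derivation:
Op 1 fold_up: fold axis h@8; visible region now rows[0,8) x cols[0,8) = 8x8
Op 2 fold_left: fold axis v@4; visible region now rows[0,8) x cols[0,4) = 8x4
Op 3 fold_right: fold axis v@2; visible region now rows[0,8) x cols[2,4) = 8x2
Op 4 fold_up: fold axis h@4; visible region now rows[0,4) x cols[2,4) = 4x2
Op 5 cut(0, 0): punch at orig (0,2); cuts so far [(0, 2)]; region rows[0,4) x cols[2,4) = 4x2
Op 6 cut(2, 0): punch at orig (2,2); cuts so far [(0, 2), (2, 2)]; region rows[0,4) x cols[2,4) = 4x2
Op 7 cut(3, 0): punch at orig (3,2); cuts so far [(0, 2), (2, 2), (3, 2)]; region rows[0,4) x cols[2,4) = 4x2
Unfold 1 (reflect across h@4): 6 holes -> [(0, 2), (2, 2), (3, 2), (4, 2), (5, 2), (7, 2)]
Unfold 2 (reflect across v@2): 12 holes -> [(0, 1), (0, 2), (2, 1), (2, 2), (3, 1), (3, 2), (4, 1), (4, 2), (5, 1), (5, 2), (7, 1), (7, 2)]
Unfold 3 (reflect across v@4): 24 holes -> [(0, 1), (0, 2), (0, 5), (0, 6), (2, 1), (2, 2), (2, 5), (2, 6), (3, 1), (3, 2), (3, 5), (3, 6), (4, 1), (4, 2), (4, 5), (4, 6), (5, 1), (5, 2), (5, 5), (5, 6), (7, 1), (7, 2), (7, 5), (7, 6)]
Unfold 4 (reflect across h@8): 48 holes -> [(0, 1), (0, 2), (0, 5), (0, 6), (2, 1), (2, 2), (2, 5), (2, 6), (3, 1), (3, 2), (3, 5), (3, 6), (4, 1), (4, 2), (4, 5), (4, 6), (5, 1), (5, 2), (5, 5), (5, 6), (7, 1), (7, 2), (7, 5), (7, 6), (8, 1), (8, 2), (8, 5), (8, 6), (10, 1), (10, 2), (10, 5), (10, 6), (11, 1), (11, 2), (11, 5), (11, 6), (12, 1), (12, 2), (12, 5), (12, 6), (13, 1), (13, 2), (13, 5), (13, 6), (15, 1), (15, 2), (15, 5), (15, 6)]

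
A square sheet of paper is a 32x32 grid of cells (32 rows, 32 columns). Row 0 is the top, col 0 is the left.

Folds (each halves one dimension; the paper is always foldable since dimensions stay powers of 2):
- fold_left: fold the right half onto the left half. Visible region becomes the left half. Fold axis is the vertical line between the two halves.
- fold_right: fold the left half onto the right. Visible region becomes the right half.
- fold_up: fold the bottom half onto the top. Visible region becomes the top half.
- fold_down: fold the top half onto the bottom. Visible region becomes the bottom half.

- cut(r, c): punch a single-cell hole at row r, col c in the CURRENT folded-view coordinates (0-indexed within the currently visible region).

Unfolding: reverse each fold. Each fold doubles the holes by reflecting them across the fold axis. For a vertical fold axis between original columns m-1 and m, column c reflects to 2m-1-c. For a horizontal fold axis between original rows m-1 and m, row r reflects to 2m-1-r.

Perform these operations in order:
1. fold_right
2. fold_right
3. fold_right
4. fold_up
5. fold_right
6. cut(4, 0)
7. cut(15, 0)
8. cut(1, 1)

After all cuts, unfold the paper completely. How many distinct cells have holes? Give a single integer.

Op 1 fold_right: fold axis v@16; visible region now rows[0,32) x cols[16,32) = 32x16
Op 2 fold_right: fold axis v@24; visible region now rows[0,32) x cols[24,32) = 32x8
Op 3 fold_right: fold axis v@28; visible region now rows[0,32) x cols[28,32) = 32x4
Op 4 fold_up: fold axis h@16; visible region now rows[0,16) x cols[28,32) = 16x4
Op 5 fold_right: fold axis v@30; visible region now rows[0,16) x cols[30,32) = 16x2
Op 6 cut(4, 0): punch at orig (4,30); cuts so far [(4, 30)]; region rows[0,16) x cols[30,32) = 16x2
Op 7 cut(15, 0): punch at orig (15,30); cuts so far [(4, 30), (15, 30)]; region rows[0,16) x cols[30,32) = 16x2
Op 8 cut(1, 1): punch at orig (1,31); cuts so far [(1, 31), (4, 30), (15, 30)]; region rows[0,16) x cols[30,32) = 16x2
Unfold 1 (reflect across v@30): 6 holes -> [(1, 28), (1, 31), (4, 29), (4, 30), (15, 29), (15, 30)]
Unfold 2 (reflect across h@16): 12 holes -> [(1, 28), (1, 31), (4, 29), (4, 30), (15, 29), (15, 30), (16, 29), (16, 30), (27, 29), (27, 30), (30, 28), (30, 31)]
Unfold 3 (reflect across v@28): 24 holes -> [(1, 24), (1, 27), (1, 28), (1, 31), (4, 25), (4, 26), (4, 29), (4, 30), (15, 25), (15, 26), (15, 29), (15, 30), (16, 25), (16, 26), (16, 29), (16, 30), (27, 25), (27, 26), (27, 29), (27, 30), (30, 24), (30, 27), (30, 28), (30, 31)]
Unfold 4 (reflect across v@24): 48 holes -> [(1, 16), (1, 19), (1, 20), (1, 23), (1, 24), (1, 27), (1, 28), (1, 31), (4, 17), (4, 18), (4, 21), (4, 22), (4, 25), (4, 26), (4, 29), (4, 30), (15, 17), (15, 18), (15, 21), (15, 22), (15, 25), (15, 26), (15, 29), (15, 30), (16, 17), (16, 18), (16, 21), (16, 22), (16, 25), (16, 26), (16, 29), (16, 30), (27, 17), (27, 18), (27, 21), (27, 22), (27, 25), (27, 26), (27, 29), (27, 30), (30, 16), (30, 19), (30, 20), (30, 23), (30, 24), (30, 27), (30, 28), (30, 31)]
Unfold 5 (reflect across v@16): 96 holes -> [(1, 0), (1, 3), (1, 4), (1, 7), (1, 8), (1, 11), (1, 12), (1, 15), (1, 16), (1, 19), (1, 20), (1, 23), (1, 24), (1, 27), (1, 28), (1, 31), (4, 1), (4, 2), (4, 5), (4, 6), (4, 9), (4, 10), (4, 13), (4, 14), (4, 17), (4, 18), (4, 21), (4, 22), (4, 25), (4, 26), (4, 29), (4, 30), (15, 1), (15, 2), (15, 5), (15, 6), (15, 9), (15, 10), (15, 13), (15, 14), (15, 17), (15, 18), (15, 21), (15, 22), (15, 25), (15, 26), (15, 29), (15, 30), (16, 1), (16, 2), (16, 5), (16, 6), (16, 9), (16, 10), (16, 13), (16, 14), (16, 17), (16, 18), (16, 21), (16, 22), (16, 25), (16, 26), (16, 29), (16, 30), (27, 1), (27, 2), (27, 5), (27, 6), (27, 9), (27, 10), (27, 13), (27, 14), (27, 17), (27, 18), (27, 21), (27, 22), (27, 25), (27, 26), (27, 29), (27, 30), (30, 0), (30, 3), (30, 4), (30, 7), (30, 8), (30, 11), (30, 12), (30, 15), (30, 16), (30, 19), (30, 20), (30, 23), (30, 24), (30, 27), (30, 28), (30, 31)]

Answer: 96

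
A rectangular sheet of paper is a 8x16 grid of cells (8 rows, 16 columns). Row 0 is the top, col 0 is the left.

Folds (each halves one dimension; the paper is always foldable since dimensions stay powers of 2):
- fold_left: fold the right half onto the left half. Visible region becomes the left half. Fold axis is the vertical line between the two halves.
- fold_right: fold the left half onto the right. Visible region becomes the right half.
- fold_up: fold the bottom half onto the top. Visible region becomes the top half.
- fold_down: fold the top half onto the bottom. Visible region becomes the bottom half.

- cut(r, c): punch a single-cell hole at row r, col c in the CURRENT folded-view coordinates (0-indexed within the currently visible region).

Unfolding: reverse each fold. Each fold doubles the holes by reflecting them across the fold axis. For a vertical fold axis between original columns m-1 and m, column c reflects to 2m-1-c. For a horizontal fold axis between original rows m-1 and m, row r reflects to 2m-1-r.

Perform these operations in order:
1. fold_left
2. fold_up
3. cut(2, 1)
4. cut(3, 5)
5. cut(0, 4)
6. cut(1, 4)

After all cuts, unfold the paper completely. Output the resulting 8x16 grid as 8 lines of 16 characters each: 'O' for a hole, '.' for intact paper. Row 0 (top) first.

Op 1 fold_left: fold axis v@8; visible region now rows[0,8) x cols[0,8) = 8x8
Op 2 fold_up: fold axis h@4; visible region now rows[0,4) x cols[0,8) = 4x8
Op 3 cut(2, 1): punch at orig (2,1); cuts so far [(2, 1)]; region rows[0,4) x cols[0,8) = 4x8
Op 4 cut(3, 5): punch at orig (3,5); cuts so far [(2, 1), (3, 5)]; region rows[0,4) x cols[0,8) = 4x8
Op 5 cut(0, 4): punch at orig (0,4); cuts so far [(0, 4), (2, 1), (3, 5)]; region rows[0,4) x cols[0,8) = 4x8
Op 6 cut(1, 4): punch at orig (1,4); cuts so far [(0, 4), (1, 4), (2, 1), (3, 5)]; region rows[0,4) x cols[0,8) = 4x8
Unfold 1 (reflect across h@4): 8 holes -> [(0, 4), (1, 4), (2, 1), (3, 5), (4, 5), (5, 1), (6, 4), (7, 4)]
Unfold 2 (reflect across v@8): 16 holes -> [(0, 4), (0, 11), (1, 4), (1, 11), (2, 1), (2, 14), (3, 5), (3, 10), (4, 5), (4, 10), (5, 1), (5, 14), (6, 4), (6, 11), (7, 4), (7, 11)]

Answer: ....O......O....
....O......O....
.O............O.
.....O....O.....
.....O....O.....
.O............O.
....O......O....
....O......O....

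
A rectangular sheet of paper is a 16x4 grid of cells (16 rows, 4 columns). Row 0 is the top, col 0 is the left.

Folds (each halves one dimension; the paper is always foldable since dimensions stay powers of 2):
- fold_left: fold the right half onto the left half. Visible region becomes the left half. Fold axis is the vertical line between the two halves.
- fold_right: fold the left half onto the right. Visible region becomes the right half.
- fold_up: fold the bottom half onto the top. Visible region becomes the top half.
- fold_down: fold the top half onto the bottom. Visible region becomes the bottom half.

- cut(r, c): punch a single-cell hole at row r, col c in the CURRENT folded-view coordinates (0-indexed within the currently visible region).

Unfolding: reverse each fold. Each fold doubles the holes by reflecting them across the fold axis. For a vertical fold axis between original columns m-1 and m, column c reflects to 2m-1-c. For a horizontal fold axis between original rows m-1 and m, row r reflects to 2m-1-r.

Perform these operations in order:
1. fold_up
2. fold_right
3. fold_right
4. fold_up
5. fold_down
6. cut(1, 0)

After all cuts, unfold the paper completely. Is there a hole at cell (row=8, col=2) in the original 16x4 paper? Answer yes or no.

Op 1 fold_up: fold axis h@8; visible region now rows[0,8) x cols[0,4) = 8x4
Op 2 fold_right: fold axis v@2; visible region now rows[0,8) x cols[2,4) = 8x2
Op 3 fold_right: fold axis v@3; visible region now rows[0,8) x cols[3,4) = 8x1
Op 4 fold_up: fold axis h@4; visible region now rows[0,4) x cols[3,4) = 4x1
Op 5 fold_down: fold axis h@2; visible region now rows[2,4) x cols[3,4) = 2x1
Op 6 cut(1, 0): punch at orig (3,3); cuts so far [(3, 3)]; region rows[2,4) x cols[3,4) = 2x1
Unfold 1 (reflect across h@2): 2 holes -> [(0, 3), (3, 3)]
Unfold 2 (reflect across h@4): 4 holes -> [(0, 3), (3, 3), (4, 3), (7, 3)]
Unfold 3 (reflect across v@3): 8 holes -> [(0, 2), (0, 3), (3, 2), (3, 3), (4, 2), (4, 3), (7, 2), (7, 3)]
Unfold 4 (reflect across v@2): 16 holes -> [(0, 0), (0, 1), (0, 2), (0, 3), (3, 0), (3, 1), (3, 2), (3, 3), (4, 0), (4, 1), (4, 2), (4, 3), (7, 0), (7, 1), (7, 2), (7, 3)]
Unfold 5 (reflect across h@8): 32 holes -> [(0, 0), (0, 1), (0, 2), (0, 3), (3, 0), (3, 1), (3, 2), (3, 3), (4, 0), (4, 1), (4, 2), (4, 3), (7, 0), (7, 1), (7, 2), (7, 3), (8, 0), (8, 1), (8, 2), (8, 3), (11, 0), (11, 1), (11, 2), (11, 3), (12, 0), (12, 1), (12, 2), (12, 3), (15, 0), (15, 1), (15, 2), (15, 3)]
Holes: [(0, 0), (0, 1), (0, 2), (0, 3), (3, 0), (3, 1), (3, 2), (3, 3), (4, 0), (4, 1), (4, 2), (4, 3), (7, 0), (7, 1), (7, 2), (7, 3), (8, 0), (8, 1), (8, 2), (8, 3), (11, 0), (11, 1), (11, 2), (11, 3), (12, 0), (12, 1), (12, 2), (12, 3), (15, 0), (15, 1), (15, 2), (15, 3)]

Answer: yes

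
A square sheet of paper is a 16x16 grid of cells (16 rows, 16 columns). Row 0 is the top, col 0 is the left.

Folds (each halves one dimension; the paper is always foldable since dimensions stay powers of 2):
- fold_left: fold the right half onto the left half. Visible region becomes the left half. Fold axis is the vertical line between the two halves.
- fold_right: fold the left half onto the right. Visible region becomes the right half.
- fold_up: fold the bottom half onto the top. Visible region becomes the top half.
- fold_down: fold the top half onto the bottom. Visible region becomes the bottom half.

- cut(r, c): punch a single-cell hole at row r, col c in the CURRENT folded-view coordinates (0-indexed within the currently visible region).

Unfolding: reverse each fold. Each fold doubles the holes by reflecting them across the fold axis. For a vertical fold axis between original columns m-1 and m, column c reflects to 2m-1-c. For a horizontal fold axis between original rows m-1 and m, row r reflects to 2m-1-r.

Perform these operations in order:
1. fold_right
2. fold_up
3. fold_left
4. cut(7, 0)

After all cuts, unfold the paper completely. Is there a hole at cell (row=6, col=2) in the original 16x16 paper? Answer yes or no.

Op 1 fold_right: fold axis v@8; visible region now rows[0,16) x cols[8,16) = 16x8
Op 2 fold_up: fold axis h@8; visible region now rows[0,8) x cols[8,16) = 8x8
Op 3 fold_left: fold axis v@12; visible region now rows[0,8) x cols[8,12) = 8x4
Op 4 cut(7, 0): punch at orig (7,8); cuts so far [(7, 8)]; region rows[0,8) x cols[8,12) = 8x4
Unfold 1 (reflect across v@12): 2 holes -> [(7, 8), (7, 15)]
Unfold 2 (reflect across h@8): 4 holes -> [(7, 8), (7, 15), (8, 8), (8, 15)]
Unfold 3 (reflect across v@8): 8 holes -> [(7, 0), (7, 7), (7, 8), (7, 15), (8, 0), (8, 7), (8, 8), (8, 15)]
Holes: [(7, 0), (7, 7), (7, 8), (7, 15), (8, 0), (8, 7), (8, 8), (8, 15)]

Answer: no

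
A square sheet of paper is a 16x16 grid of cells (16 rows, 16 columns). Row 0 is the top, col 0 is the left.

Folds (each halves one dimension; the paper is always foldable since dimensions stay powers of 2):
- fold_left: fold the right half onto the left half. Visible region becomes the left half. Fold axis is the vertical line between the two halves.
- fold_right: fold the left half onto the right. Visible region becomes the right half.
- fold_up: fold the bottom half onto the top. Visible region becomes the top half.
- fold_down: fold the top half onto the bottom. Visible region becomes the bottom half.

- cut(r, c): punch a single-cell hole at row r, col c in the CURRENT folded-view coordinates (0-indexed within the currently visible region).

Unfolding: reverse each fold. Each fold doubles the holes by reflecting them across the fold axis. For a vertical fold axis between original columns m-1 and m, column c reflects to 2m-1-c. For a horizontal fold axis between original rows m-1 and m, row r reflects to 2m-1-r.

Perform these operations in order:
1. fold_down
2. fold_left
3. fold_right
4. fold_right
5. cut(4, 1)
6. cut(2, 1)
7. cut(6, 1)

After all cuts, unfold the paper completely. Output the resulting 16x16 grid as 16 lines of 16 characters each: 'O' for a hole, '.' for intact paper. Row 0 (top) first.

Answer: ................
O..OO..OO..OO..O
................
O..OO..OO..OO..O
................
O..OO..OO..OO..O
................
................
................
................
O..OO..OO..OO..O
................
O..OO..OO..OO..O
................
O..OO..OO..OO..O
................

Derivation:
Op 1 fold_down: fold axis h@8; visible region now rows[8,16) x cols[0,16) = 8x16
Op 2 fold_left: fold axis v@8; visible region now rows[8,16) x cols[0,8) = 8x8
Op 3 fold_right: fold axis v@4; visible region now rows[8,16) x cols[4,8) = 8x4
Op 4 fold_right: fold axis v@6; visible region now rows[8,16) x cols[6,8) = 8x2
Op 5 cut(4, 1): punch at orig (12,7); cuts so far [(12, 7)]; region rows[8,16) x cols[6,8) = 8x2
Op 6 cut(2, 1): punch at orig (10,7); cuts so far [(10, 7), (12, 7)]; region rows[8,16) x cols[6,8) = 8x2
Op 7 cut(6, 1): punch at orig (14,7); cuts so far [(10, 7), (12, 7), (14, 7)]; region rows[8,16) x cols[6,8) = 8x2
Unfold 1 (reflect across v@6): 6 holes -> [(10, 4), (10, 7), (12, 4), (12, 7), (14, 4), (14, 7)]
Unfold 2 (reflect across v@4): 12 holes -> [(10, 0), (10, 3), (10, 4), (10, 7), (12, 0), (12, 3), (12, 4), (12, 7), (14, 0), (14, 3), (14, 4), (14, 7)]
Unfold 3 (reflect across v@8): 24 holes -> [(10, 0), (10, 3), (10, 4), (10, 7), (10, 8), (10, 11), (10, 12), (10, 15), (12, 0), (12, 3), (12, 4), (12, 7), (12, 8), (12, 11), (12, 12), (12, 15), (14, 0), (14, 3), (14, 4), (14, 7), (14, 8), (14, 11), (14, 12), (14, 15)]
Unfold 4 (reflect across h@8): 48 holes -> [(1, 0), (1, 3), (1, 4), (1, 7), (1, 8), (1, 11), (1, 12), (1, 15), (3, 0), (3, 3), (3, 4), (3, 7), (3, 8), (3, 11), (3, 12), (3, 15), (5, 0), (5, 3), (5, 4), (5, 7), (5, 8), (5, 11), (5, 12), (5, 15), (10, 0), (10, 3), (10, 4), (10, 7), (10, 8), (10, 11), (10, 12), (10, 15), (12, 0), (12, 3), (12, 4), (12, 7), (12, 8), (12, 11), (12, 12), (12, 15), (14, 0), (14, 3), (14, 4), (14, 7), (14, 8), (14, 11), (14, 12), (14, 15)]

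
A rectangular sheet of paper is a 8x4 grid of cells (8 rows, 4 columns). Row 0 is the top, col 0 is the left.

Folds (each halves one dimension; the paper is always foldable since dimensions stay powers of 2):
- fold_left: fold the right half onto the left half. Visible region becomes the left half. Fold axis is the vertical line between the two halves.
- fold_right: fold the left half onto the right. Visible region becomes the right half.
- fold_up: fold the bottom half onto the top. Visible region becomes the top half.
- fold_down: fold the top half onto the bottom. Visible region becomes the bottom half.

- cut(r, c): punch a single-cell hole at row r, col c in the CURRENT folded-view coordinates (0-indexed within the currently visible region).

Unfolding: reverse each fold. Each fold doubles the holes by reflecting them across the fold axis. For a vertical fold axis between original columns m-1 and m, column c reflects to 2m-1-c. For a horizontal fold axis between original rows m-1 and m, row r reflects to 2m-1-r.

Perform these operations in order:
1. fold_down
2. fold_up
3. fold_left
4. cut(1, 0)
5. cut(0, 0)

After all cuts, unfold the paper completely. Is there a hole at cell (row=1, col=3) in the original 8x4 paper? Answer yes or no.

Answer: yes

Derivation:
Op 1 fold_down: fold axis h@4; visible region now rows[4,8) x cols[0,4) = 4x4
Op 2 fold_up: fold axis h@6; visible region now rows[4,6) x cols[0,4) = 2x4
Op 3 fold_left: fold axis v@2; visible region now rows[4,6) x cols[0,2) = 2x2
Op 4 cut(1, 0): punch at orig (5,0); cuts so far [(5, 0)]; region rows[4,6) x cols[0,2) = 2x2
Op 5 cut(0, 0): punch at orig (4,0); cuts so far [(4, 0), (5, 0)]; region rows[4,6) x cols[0,2) = 2x2
Unfold 1 (reflect across v@2): 4 holes -> [(4, 0), (4, 3), (5, 0), (5, 3)]
Unfold 2 (reflect across h@6): 8 holes -> [(4, 0), (4, 3), (5, 0), (5, 3), (6, 0), (6, 3), (7, 0), (7, 3)]
Unfold 3 (reflect across h@4): 16 holes -> [(0, 0), (0, 3), (1, 0), (1, 3), (2, 0), (2, 3), (3, 0), (3, 3), (4, 0), (4, 3), (5, 0), (5, 3), (6, 0), (6, 3), (7, 0), (7, 3)]
Holes: [(0, 0), (0, 3), (1, 0), (1, 3), (2, 0), (2, 3), (3, 0), (3, 3), (4, 0), (4, 3), (5, 0), (5, 3), (6, 0), (6, 3), (7, 0), (7, 3)]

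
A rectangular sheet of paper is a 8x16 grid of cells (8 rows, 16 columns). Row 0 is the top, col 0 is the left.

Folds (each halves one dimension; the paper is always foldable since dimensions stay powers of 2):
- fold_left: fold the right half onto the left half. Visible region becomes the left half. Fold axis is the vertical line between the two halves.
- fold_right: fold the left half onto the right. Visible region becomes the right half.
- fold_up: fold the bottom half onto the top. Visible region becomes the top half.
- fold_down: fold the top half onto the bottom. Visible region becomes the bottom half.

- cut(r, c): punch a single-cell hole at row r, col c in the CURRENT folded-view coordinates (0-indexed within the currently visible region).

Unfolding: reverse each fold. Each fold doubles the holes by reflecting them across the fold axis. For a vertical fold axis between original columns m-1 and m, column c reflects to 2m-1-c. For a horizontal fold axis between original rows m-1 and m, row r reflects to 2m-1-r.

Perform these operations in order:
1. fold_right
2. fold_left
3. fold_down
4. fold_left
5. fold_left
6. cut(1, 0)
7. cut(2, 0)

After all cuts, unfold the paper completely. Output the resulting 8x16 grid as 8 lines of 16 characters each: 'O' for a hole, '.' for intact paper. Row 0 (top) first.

Op 1 fold_right: fold axis v@8; visible region now rows[0,8) x cols[8,16) = 8x8
Op 2 fold_left: fold axis v@12; visible region now rows[0,8) x cols[8,12) = 8x4
Op 3 fold_down: fold axis h@4; visible region now rows[4,8) x cols[8,12) = 4x4
Op 4 fold_left: fold axis v@10; visible region now rows[4,8) x cols[8,10) = 4x2
Op 5 fold_left: fold axis v@9; visible region now rows[4,8) x cols[8,9) = 4x1
Op 6 cut(1, 0): punch at orig (5,8); cuts so far [(5, 8)]; region rows[4,8) x cols[8,9) = 4x1
Op 7 cut(2, 0): punch at orig (6,8); cuts so far [(5, 8), (6, 8)]; region rows[4,8) x cols[8,9) = 4x1
Unfold 1 (reflect across v@9): 4 holes -> [(5, 8), (5, 9), (6, 8), (6, 9)]
Unfold 2 (reflect across v@10): 8 holes -> [(5, 8), (5, 9), (5, 10), (5, 11), (6, 8), (6, 9), (6, 10), (6, 11)]
Unfold 3 (reflect across h@4): 16 holes -> [(1, 8), (1, 9), (1, 10), (1, 11), (2, 8), (2, 9), (2, 10), (2, 11), (5, 8), (5, 9), (5, 10), (5, 11), (6, 8), (6, 9), (6, 10), (6, 11)]
Unfold 4 (reflect across v@12): 32 holes -> [(1, 8), (1, 9), (1, 10), (1, 11), (1, 12), (1, 13), (1, 14), (1, 15), (2, 8), (2, 9), (2, 10), (2, 11), (2, 12), (2, 13), (2, 14), (2, 15), (5, 8), (5, 9), (5, 10), (5, 11), (5, 12), (5, 13), (5, 14), (5, 15), (6, 8), (6, 9), (6, 10), (6, 11), (6, 12), (6, 13), (6, 14), (6, 15)]
Unfold 5 (reflect across v@8): 64 holes -> [(1, 0), (1, 1), (1, 2), (1, 3), (1, 4), (1, 5), (1, 6), (1, 7), (1, 8), (1, 9), (1, 10), (1, 11), (1, 12), (1, 13), (1, 14), (1, 15), (2, 0), (2, 1), (2, 2), (2, 3), (2, 4), (2, 5), (2, 6), (2, 7), (2, 8), (2, 9), (2, 10), (2, 11), (2, 12), (2, 13), (2, 14), (2, 15), (5, 0), (5, 1), (5, 2), (5, 3), (5, 4), (5, 5), (5, 6), (5, 7), (5, 8), (5, 9), (5, 10), (5, 11), (5, 12), (5, 13), (5, 14), (5, 15), (6, 0), (6, 1), (6, 2), (6, 3), (6, 4), (6, 5), (6, 6), (6, 7), (6, 8), (6, 9), (6, 10), (6, 11), (6, 12), (6, 13), (6, 14), (6, 15)]

Answer: ................
OOOOOOOOOOOOOOOO
OOOOOOOOOOOOOOOO
................
................
OOOOOOOOOOOOOOOO
OOOOOOOOOOOOOOOO
................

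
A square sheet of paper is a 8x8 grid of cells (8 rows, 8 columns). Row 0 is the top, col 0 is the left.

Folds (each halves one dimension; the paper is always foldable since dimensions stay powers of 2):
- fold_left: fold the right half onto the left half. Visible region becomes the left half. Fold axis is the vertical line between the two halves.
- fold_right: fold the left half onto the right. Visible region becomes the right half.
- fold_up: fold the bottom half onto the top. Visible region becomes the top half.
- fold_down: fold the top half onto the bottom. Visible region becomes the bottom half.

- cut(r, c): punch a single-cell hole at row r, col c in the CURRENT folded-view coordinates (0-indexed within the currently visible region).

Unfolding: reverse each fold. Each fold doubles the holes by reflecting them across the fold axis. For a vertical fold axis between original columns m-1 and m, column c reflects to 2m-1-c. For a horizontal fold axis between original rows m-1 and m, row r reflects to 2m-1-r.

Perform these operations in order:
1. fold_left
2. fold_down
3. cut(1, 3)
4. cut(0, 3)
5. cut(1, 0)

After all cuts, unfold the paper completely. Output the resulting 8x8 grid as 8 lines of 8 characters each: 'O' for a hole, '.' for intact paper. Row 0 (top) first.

Answer: ........
........
O..OO..O
...OO...
...OO...
O..OO..O
........
........

Derivation:
Op 1 fold_left: fold axis v@4; visible region now rows[0,8) x cols[0,4) = 8x4
Op 2 fold_down: fold axis h@4; visible region now rows[4,8) x cols[0,4) = 4x4
Op 3 cut(1, 3): punch at orig (5,3); cuts so far [(5, 3)]; region rows[4,8) x cols[0,4) = 4x4
Op 4 cut(0, 3): punch at orig (4,3); cuts so far [(4, 3), (5, 3)]; region rows[4,8) x cols[0,4) = 4x4
Op 5 cut(1, 0): punch at orig (5,0); cuts so far [(4, 3), (5, 0), (5, 3)]; region rows[4,8) x cols[0,4) = 4x4
Unfold 1 (reflect across h@4): 6 holes -> [(2, 0), (2, 3), (3, 3), (4, 3), (5, 0), (5, 3)]
Unfold 2 (reflect across v@4): 12 holes -> [(2, 0), (2, 3), (2, 4), (2, 7), (3, 3), (3, 4), (4, 3), (4, 4), (5, 0), (5, 3), (5, 4), (5, 7)]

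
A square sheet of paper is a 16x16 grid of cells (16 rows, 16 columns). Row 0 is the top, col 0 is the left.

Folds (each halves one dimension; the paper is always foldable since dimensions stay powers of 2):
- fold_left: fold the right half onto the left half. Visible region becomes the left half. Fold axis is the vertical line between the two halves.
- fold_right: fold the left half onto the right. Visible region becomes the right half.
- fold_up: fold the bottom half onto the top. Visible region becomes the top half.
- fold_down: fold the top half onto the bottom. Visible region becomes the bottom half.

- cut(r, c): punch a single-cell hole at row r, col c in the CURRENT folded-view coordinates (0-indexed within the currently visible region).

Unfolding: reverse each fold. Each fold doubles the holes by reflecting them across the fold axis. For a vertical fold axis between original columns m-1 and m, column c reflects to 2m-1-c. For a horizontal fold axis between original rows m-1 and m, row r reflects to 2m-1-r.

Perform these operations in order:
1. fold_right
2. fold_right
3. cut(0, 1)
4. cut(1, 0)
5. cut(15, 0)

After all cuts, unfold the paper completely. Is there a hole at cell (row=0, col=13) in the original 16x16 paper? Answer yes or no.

Answer: yes

Derivation:
Op 1 fold_right: fold axis v@8; visible region now rows[0,16) x cols[8,16) = 16x8
Op 2 fold_right: fold axis v@12; visible region now rows[0,16) x cols[12,16) = 16x4
Op 3 cut(0, 1): punch at orig (0,13); cuts so far [(0, 13)]; region rows[0,16) x cols[12,16) = 16x4
Op 4 cut(1, 0): punch at orig (1,12); cuts so far [(0, 13), (1, 12)]; region rows[0,16) x cols[12,16) = 16x4
Op 5 cut(15, 0): punch at orig (15,12); cuts so far [(0, 13), (1, 12), (15, 12)]; region rows[0,16) x cols[12,16) = 16x4
Unfold 1 (reflect across v@12): 6 holes -> [(0, 10), (0, 13), (1, 11), (1, 12), (15, 11), (15, 12)]
Unfold 2 (reflect across v@8): 12 holes -> [(0, 2), (0, 5), (0, 10), (0, 13), (1, 3), (1, 4), (1, 11), (1, 12), (15, 3), (15, 4), (15, 11), (15, 12)]
Holes: [(0, 2), (0, 5), (0, 10), (0, 13), (1, 3), (1, 4), (1, 11), (1, 12), (15, 3), (15, 4), (15, 11), (15, 12)]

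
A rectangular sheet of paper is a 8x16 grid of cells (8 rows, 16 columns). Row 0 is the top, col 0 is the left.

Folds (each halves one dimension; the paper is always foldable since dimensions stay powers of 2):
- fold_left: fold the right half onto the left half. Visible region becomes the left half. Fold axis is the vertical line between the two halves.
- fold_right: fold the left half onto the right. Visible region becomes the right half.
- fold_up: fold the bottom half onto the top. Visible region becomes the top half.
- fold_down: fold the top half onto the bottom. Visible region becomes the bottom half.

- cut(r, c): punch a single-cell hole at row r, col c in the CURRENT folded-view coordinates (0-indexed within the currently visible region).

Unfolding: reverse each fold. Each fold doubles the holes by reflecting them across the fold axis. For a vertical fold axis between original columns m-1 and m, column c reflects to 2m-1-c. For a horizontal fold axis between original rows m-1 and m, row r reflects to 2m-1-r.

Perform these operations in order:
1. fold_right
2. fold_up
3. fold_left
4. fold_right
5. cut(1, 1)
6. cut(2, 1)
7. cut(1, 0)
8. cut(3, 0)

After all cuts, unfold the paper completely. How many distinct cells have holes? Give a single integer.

Answer: 64

Derivation:
Op 1 fold_right: fold axis v@8; visible region now rows[0,8) x cols[8,16) = 8x8
Op 2 fold_up: fold axis h@4; visible region now rows[0,4) x cols[8,16) = 4x8
Op 3 fold_left: fold axis v@12; visible region now rows[0,4) x cols[8,12) = 4x4
Op 4 fold_right: fold axis v@10; visible region now rows[0,4) x cols[10,12) = 4x2
Op 5 cut(1, 1): punch at orig (1,11); cuts so far [(1, 11)]; region rows[0,4) x cols[10,12) = 4x2
Op 6 cut(2, 1): punch at orig (2,11); cuts so far [(1, 11), (2, 11)]; region rows[0,4) x cols[10,12) = 4x2
Op 7 cut(1, 0): punch at orig (1,10); cuts so far [(1, 10), (1, 11), (2, 11)]; region rows[0,4) x cols[10,12) = 4x2
Op 8 cut(3, 0): punch at orig (3,10); cuts so far [(1, 10), (1, 11), (2, 11), (3, 10)]; region rows[0,4) x cols[10,12) = 4x2
Unfold 1 (reflect across v@10): 8 holes -> [(1, 8), (1, 9), (1, 10), (1, 11), (2, 8), (2, 11), (3, 9), (3, 10)]
Unfold 2 (reflect across v@12): 16 holes -> [(1, 8), (1, 9), (1, 10), (1, 11), (1, 12), (1, 13), (1, 14), (1, 15), (2, 8), (2, 11), (2, 12), (2, 15), (3, 9), (3, 10), (3, 13), (3, 14)]
Unfold 3 (reflect across h@4): 32 holes -> [(1, 8), (1, 9), (1, 10), (1, 11), (1, 12), (1, 13), (1, 14), (1, 15), (2, 8), (2, 11), (2, 12), (2, 15), (3, 9), (3, 10), (3, 13), (3, 14), (4, 9), (4, 10), (4, 13), (4, 14), (5, 8), (5, 11), (5, 12), (5, 15), (6, 8), (6, 9), (6, 10), (6, 11), (6, 12), (6, 13), (6, 14), (6, 15)]
Unfold 4 (reflect across v@8): 64 holes -> [(1, 0), (1, 1), (1, 2), (1, 3), (1, 4), (1, 5), (1, 6), (1, 7), (1, 8), (1, 9), (1, 10), (1, 11), (1, 12), (1, 13), (1, 14), (1, 15), (2, 0), (2, 3), (2, 4), (2, 7), (2, 8), (2, 11), (2, 12), (2, 15), (3, 1), (3, 2), (3, 5), (3, 6), (3, 9), (3, 10), (3, 13), (3, 14), (4, 1), (4, 2), (4, 5), (4, 6), (4, 9), (4, 10), (4, 13), (4, 14), (5, 0), (5, 3), (5, 4), (5, 7), (5, 8), (5, 11), (5, 12), (5, 15), (6, 0), (6, 1), (6, 2), (6, 3), (6, 4), (6, 5), (6, 6), (6, 7), (6, 8), (6, 9), (6, 10), (6, 11), (6, 12), (6, 13), (6, 14), (6, 15)]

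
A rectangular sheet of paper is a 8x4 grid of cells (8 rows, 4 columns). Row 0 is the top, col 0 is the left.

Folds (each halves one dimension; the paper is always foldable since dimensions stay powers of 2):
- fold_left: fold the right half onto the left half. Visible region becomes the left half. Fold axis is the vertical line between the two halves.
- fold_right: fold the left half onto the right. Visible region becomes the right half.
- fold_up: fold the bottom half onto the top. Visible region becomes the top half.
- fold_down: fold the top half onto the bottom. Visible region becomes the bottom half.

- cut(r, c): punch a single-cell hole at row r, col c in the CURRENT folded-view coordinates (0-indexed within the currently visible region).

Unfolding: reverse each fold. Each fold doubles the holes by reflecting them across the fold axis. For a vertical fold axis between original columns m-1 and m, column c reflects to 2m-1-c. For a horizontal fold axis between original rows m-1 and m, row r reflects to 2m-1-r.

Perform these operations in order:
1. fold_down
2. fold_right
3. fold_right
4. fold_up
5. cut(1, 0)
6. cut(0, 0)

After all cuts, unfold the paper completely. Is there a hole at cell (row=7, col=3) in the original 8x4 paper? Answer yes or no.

Op 1 fold_down: fold axis h@4; visible region now rows[4,8) x cols[0,4) = 4x4
Op 2 fold_right: fold axis v@2; visible region now rows[4,8) x cols[2,4) = 4x2
Op 3 fold_right: fold axis v@3; visible region now rows[4,8) x cols[3,4) = 4x1
Op 4 fold_up: fold axis h@6; visible region now rows[4,6) x cols[3,4) = 2x1
Op 5 cut(1, 0): punch at orig (5,3); cuts so far [(5, 3)]; region rows[4,6) x cols[3,4) = 2x1
Op 6 cut(0, 0): punch at orig (4,3); cuts so far [(4, 3), (5, 3)]; region rows[4,6) x cols[3,4) = 2x1
Unfold 1 (reflect across h@6): 4 holes -> [(4, 3), (5, 3), (6, 3), (7, 3)]
Unfold 2 (reflect across v@3): 8 holes -> [(4, 2), (4, 3), (5, 2), (5, 3), (6, 2), (6, 3), (7, 2), (7, 3)]
Unfold 3 (reflect across v@2): 16 holes -> [(4, 0), (4, 1), (4, 2), (4, 3), (5, 0), (5, 1), (5, 2), (5, 3), (6, 0), (6, 1), (6, 2), (6, 3), (7, 0), (7, 1), (7, 2), (7, 3)]
Unfold 4 (reflect across h@4): 32 holes -> [(0, 0), (0, 1), (0, 2), (0, 3), (1, 0), (1, 1), (1, 2), (1, 3), (2, 0), (2, 1), (2, 2), (2, 3), (3, 0), (3, 1), (3, 2), (3, 3), (4, 0), (4, 1), (4, 2), (4, 3), (5, 0), (5, 1), (5, 2), (5, 3), (6, 0), (6, 1), (6, 2), (6, 3), (7, 0), (7, 1), (7, 2), (7, 3)]
Holes: [(0, 0), (0, 1), (0, 2), (0, 3), (1, 0), (1, 1), (1, 2), (1, 3), (2, 0), (2, 1), (2, 2), (2, 3), (3, 0), (3, 1), (3, 2), (3, 3), (4, 0), (4, 1), (4, 2), (4, 3), (5, 0), (5, 1), (5, 2), (5, 3), (6, 0), (6, 1), (6, 2), (6, 3), (7, 0), (7, 1), (7, 2), (7, 3)]

Answer: yes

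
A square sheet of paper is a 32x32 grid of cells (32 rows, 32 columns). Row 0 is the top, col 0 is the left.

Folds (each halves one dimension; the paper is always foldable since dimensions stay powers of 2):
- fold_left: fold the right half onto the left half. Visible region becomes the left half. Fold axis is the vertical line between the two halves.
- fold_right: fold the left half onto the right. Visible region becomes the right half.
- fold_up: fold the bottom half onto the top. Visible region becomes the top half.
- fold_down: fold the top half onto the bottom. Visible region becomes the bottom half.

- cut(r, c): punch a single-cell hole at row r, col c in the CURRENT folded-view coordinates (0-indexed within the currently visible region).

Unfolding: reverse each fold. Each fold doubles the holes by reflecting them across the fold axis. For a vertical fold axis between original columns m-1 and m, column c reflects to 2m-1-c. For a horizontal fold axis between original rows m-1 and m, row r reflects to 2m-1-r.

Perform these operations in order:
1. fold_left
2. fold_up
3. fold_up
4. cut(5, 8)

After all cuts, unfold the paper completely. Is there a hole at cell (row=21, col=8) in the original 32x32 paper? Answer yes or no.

Answer: yes

Derivation:
Op 1 fold_left: fold axis v@16; visible region now rows[0,32) x cols[0,16) = 32x16
Op 2 fold_up: fold axis h@16; visible region now rows[0,16) x cols[0,16) = 16x16
Op 3 fold_up: fold axis h@8; visible region now rows[0,8) x cols[0,16) = 8x16
Op 4 cut(5, 8): punch at orig (5,8); cuts so far [(5, 8)]; region rows[0,8) x cols[0,16) = 8x16
Unfold 1 (reflect across h@8): 2 holes -> [(5, 8), (10, 8)]
Unfold 2 (reflect across h@16): 4 holes -> [(5, 8), (10, 8), (21, 8), (26, 8)]
Unfold 3 (reflect across v@16): 8 holes -> [(5, 8), (5, 23), (10, 8), (10, 23), (21, 8), (21, 23), (26, 8), (26, 23)]
Holes: [(5, 8), (5, 23), (10, 8), (10, 23), (21, 8), (21, 23), (26, 8), (26, 23)]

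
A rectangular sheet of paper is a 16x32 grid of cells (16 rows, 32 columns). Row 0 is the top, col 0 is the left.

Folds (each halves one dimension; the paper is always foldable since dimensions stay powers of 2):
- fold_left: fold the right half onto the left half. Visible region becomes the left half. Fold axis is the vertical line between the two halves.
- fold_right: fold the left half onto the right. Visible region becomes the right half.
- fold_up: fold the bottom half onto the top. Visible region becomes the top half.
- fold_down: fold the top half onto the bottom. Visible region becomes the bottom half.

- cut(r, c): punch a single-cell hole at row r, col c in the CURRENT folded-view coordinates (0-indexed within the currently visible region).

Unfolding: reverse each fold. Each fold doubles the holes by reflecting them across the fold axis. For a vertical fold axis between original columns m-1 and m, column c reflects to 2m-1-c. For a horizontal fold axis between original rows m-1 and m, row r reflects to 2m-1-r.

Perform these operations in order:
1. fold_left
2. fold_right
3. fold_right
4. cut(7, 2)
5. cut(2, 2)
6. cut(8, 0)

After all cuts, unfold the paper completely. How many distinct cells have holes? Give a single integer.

Answer: 24

Derivation:
Op 1 fold_left: fold axis v@16; visible region now rows[0,16) x cols[0,16) = 16x16
Op 2 fold_right: fold axis v@8; visible region now rows[0,16) x cols[8,16) = 16x8
Op 3 fold_right: fold axis v@12; visible region now rows[0,16) x cols[12,16) = 16x4
Op 4 cut(7, 2): punch at orig (7,14); cuts so far [(7, 14)]; region rows[0,16) x cols[12,16) = 16x4
Op 5 cut(2, 2): punch at orig (2,14); cuts so far [(2, 14), (7, 14)]; region rows[0,16) x cols[12,16) = 16x4
Op 6 cut(8, 0): punch at orig (8,12); cuts so far [(2, 14), (7, 14), (8, 12)]; region rows[0,16) x cols[12,16) = 16x4
Unfold 1 (reflect across v@12): 6 holes -> [(2, 9), (2, 14), (7, 9), (7, 14), (8, 11), (8, 12)]
Unfold 2 (reflect across v@8): 12 holes -> [(2, 1), (2, 6), (2, 9), (2, 14), (7, 1), (7, 6), (7, 9), (7, 14), (8, 3), (8, 4), (8, 11), (8, 12)]
Unfold 3 (reflect across v@16): 24 holes -> [(2, 1), (2, 6), (2, 9), (2, 14), (2, 17), (2, 22), (2, 25), (2, 30), (7, 1), (7, 6), (7, 9), (7, 14), (7, 17), (7, 22), (7, 25), (7, 30), (8, 3), (8, 4), (8, 11), (8, 12), (8, 19), (8, 20), (8, 27), (8, 28)]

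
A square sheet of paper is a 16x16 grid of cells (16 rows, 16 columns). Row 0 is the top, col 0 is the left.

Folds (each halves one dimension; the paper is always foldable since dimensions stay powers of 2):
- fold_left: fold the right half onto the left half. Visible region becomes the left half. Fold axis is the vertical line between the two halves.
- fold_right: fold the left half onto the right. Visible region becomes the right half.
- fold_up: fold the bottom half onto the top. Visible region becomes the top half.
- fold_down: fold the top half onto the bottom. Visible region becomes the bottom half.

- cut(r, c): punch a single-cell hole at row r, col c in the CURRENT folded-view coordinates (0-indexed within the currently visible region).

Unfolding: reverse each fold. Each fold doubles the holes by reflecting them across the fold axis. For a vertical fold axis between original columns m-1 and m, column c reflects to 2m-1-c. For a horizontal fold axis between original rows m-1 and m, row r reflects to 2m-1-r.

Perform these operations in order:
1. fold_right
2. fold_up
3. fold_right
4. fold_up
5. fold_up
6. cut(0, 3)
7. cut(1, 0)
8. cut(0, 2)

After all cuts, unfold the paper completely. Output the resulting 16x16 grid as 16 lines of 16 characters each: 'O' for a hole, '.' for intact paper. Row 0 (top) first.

Answer: OO....OOOO....OO
...OO......OO...
...OO......OO...
OO....OOOO....OO
OO....OOOO....OO
...OO......OO...
...OO......OO...
OO....OOOO....OO
OO....OOOO....OO
...OO......OO...
...OO......OO...
OO....OOOO....OO
OO....OOOO....OO
...OO......OO...
...OO......OO...
OO....OOOO....OO

Derivation:
Op 1 fold_right: fold axis v@8; visible region now rows[0,16) x cols[8,16) = 16x8
Op 2 fold_up: fold axis h@8; visible region now rows[0,8) x cols[8,16) = 8x8
Op 3 fold_right: fold axis v@12; visible region now rows[0,8) x cols[12,16) = 8x4
Op 4 fold_up: fold axis h@4; visible region now rows[0,4) x cols[12,16) = 4x4
Op 5 fold_up: fold axis h@2; visible region now rows[0,2) x cols[12,16) = 2x4
Op 6 cut(0, 3): punch at orig (0,15); cuts so far [(0, 15)]; region rows[0,2) x cols[12,16) = 2x4
Op 7 cut(1, 0): punch at orig (1,12); cuts so far [(0, 15), (1, 12)]; region rows[0,2) x cols[12,16) = 2x4
Op 8 cut(0, 2): punch at orig (0,14); cuts so far [(0, 14), (0, 15), (1, 12)]; region rows[0,2) x cols[12,16) = 2x4
Unfold 1 (reflect across h@2): 6 holes -> [(0, 14), (0, 15), (1, 12), (2, 12), (3, 14), (3, 15)]
Unfold 2 (reflect across h@4): 12 holes -> [(0, 14), (0, 15), (1, 12), (2, 12), (3, 14), (3, 15), (4, 14), (4, 15), (5, 12), (6, 12), (7, 14), (7, 15)]
Unfold 3 (reflect across v@12): 24 holes -> [(0, 8), (0, 9), (0, 14), (0, 15), (1, 11), (1, 12), (2, 11), (2, 12), (3, 8), (3, 9), (3, 14), (3, 15), (4, 8), (4, 9), (4, 14), (4, 15), (5, 11), (5, 12), (6, 11), (6, 12), (7, 8), (7, 9), (7, 14), (7, 15)]
Unfold 4 (reflect across h@8): 48 holes -> [(0, 8), (0, 9), (0, 14), (0, 15), (1, 11), (1, 12), (2, 11), (2, 12), (3, 8), (3, 9), (3, 14), (3, 15), (4, 8), (4, 9), (4, 14), (4, 15), (5, 11), (5, 12), (6, 11), (6, 12), (7, 8), (7, 9), (7, 14), (7, 15), (8, 8), (8, 9), (8, 14), (8, 15), (9, 11), (9, 12), (10, 11), (10, 12), (11, 8), (11, 9), (11, 14), (11, 15), (12, 8), (12, 9), (12, 14), (12, 15), (13, 11), (13, 12), (14, 11), (14, 12), (15, 8), (15, 9), (15, 14), (15, 15)]
Unfold 5 (reflect across v@8): 96 holes -> [(0, 0), (0, 1), (0, 6), (0, 7), (0, 8), (0, 9), (0, 14), (0, 15), (1, 3), (1, 4), (1, 11), (1, 12), (2, 3), (2, 4), (2, 11), (2, 12), (3, 0), (3, 1), (3, 6), (3, 7), (3, 8), (3, 9), (3, 14), (3, 15), (4, 0), (4, 1), (4, 6), (4, 7), (4, 8), (4, 9), (4, 14), (4, 15), (5, 3), (5, 4), (5, 11), (5, 12), (6, 3), (6, 4), (6, 11), (6, 12), (7, 0), (7, 1), (7, 6), (7, 7), (7, 8), (7, 9), (7, 14), (7, 15), (8, 0), (8, 1), (8, 6), (8, 7), (8, 8), (8, 9), (8, 14), (8, 15), (9, 3), (9, 4), (9, 11), (9, 12), (10, 3), (10, 4), (10, 11), (10, 12), (11, 0), (11, 1), (11, 6), (11, 7), (11, 8), (11, 9), (11, 14), (11, 15), (12, 0), (12, 1), (12, 6), (12, 7), (12, 8), (12, 9), (12, 14), (12, 15), (13, 3), (13, 4), (13, 11), (13, 12), (14, 3), (14, 4), (14, 11), (14, 12), (15, 0), (15, 1), (15, 6), (15, 7), (15, 8), (15, 9), (15, 14), (15, 15)]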